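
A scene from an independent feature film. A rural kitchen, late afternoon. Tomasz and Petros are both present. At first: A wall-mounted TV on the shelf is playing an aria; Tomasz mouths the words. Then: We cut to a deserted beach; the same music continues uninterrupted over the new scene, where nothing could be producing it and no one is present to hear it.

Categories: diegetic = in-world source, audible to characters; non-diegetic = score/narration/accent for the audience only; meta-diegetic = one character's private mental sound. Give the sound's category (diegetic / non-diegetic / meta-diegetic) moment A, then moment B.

Moment A: a wall-mounted TV is a real in-scene source and Tomasz reacts to it → diegetic.
Moment B: there is no longer any in-world source and no one can hear it — it has become underscore → non-diegetic.

diegetic, non-diegetic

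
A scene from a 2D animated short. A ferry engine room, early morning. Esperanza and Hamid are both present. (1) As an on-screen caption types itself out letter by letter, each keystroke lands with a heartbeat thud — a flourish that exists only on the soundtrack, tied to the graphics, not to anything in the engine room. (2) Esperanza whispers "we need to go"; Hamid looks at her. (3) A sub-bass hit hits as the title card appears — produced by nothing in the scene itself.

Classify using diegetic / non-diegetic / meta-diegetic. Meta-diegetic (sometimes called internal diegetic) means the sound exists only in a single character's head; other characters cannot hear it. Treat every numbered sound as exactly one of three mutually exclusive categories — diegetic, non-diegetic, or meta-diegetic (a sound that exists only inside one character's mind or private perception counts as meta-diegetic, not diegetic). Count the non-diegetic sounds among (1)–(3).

2

(1) is non-diegetic: sound married to a title/caption — outside the diegesis by definition.
(2) is diegetic: on-screen dialogue — Esperanza speaks and Hamid is there to hear.
(3) it's a sound-design accent with no in-world source; no one in the scene can hear it → non-diegetic.
Non-diegetic: (1), (3) — that's 2.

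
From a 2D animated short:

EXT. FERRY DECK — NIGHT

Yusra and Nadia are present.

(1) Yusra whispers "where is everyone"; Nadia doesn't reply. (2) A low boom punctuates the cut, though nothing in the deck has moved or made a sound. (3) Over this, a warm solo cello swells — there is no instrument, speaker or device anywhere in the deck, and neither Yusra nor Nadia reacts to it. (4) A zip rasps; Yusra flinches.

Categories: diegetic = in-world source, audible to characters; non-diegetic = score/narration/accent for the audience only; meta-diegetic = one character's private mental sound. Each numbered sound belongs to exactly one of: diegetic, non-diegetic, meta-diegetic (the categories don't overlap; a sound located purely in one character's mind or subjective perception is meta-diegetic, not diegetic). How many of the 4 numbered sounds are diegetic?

(1) is diegetic: on-screen dialogue — Yusra speaks and Nadia is there to hear.
(2) it's a sound-design accent with no in-world source; no one in the scene can hear it → non-diegetic.
Sound (3): nothing in the deck produces it and the characters don't hear it — pure soundtrack, so non-diegetic.
Sound (4): the sound comes from a zip physically present in the location, so diegetic.
Diegetic: (1), (4) — that's 2.

2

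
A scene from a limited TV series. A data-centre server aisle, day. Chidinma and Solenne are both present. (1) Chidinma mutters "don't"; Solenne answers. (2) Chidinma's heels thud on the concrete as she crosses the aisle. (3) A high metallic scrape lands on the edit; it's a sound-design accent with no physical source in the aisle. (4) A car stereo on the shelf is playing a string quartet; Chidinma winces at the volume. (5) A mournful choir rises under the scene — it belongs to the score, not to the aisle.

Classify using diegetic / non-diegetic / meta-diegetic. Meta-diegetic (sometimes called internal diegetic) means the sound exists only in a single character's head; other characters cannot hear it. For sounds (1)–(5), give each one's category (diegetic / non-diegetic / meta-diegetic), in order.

diegetic, diegetic, non-diegetic, diegetic, non-diegetic

(1) is diegetic: spoken by a character present in the story world.
(2) it's the physical sound of Chidinma moving in the space → diegetic.
(3) is non-diegetic: an editorial stinger — it belongs to the cut, not the story world.
Sound (4): source music from a car stereo, which exists in the story world, so diegetic.
(5) it has no source in the story world and no character can hear it — it's underscore → non-diegetic.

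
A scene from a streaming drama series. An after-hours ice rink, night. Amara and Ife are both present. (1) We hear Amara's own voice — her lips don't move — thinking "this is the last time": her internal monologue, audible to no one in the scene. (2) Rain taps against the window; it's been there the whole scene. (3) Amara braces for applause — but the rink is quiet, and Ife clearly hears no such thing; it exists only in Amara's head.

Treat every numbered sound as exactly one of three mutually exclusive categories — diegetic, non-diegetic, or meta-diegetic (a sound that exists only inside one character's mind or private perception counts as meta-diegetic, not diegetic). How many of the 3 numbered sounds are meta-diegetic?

2

Sound (1): Amara's thought-voice: a private mental sound no other character can hear, so meta-diegetic.
Sound (2): it's the actual ambient sound of the location, so diegetic.
(3) Amara alone 'hears' it — an imagined sound, not present in the space → meta-diegetic.
So 2 of the 3 are meta-diegetic: (1), (3).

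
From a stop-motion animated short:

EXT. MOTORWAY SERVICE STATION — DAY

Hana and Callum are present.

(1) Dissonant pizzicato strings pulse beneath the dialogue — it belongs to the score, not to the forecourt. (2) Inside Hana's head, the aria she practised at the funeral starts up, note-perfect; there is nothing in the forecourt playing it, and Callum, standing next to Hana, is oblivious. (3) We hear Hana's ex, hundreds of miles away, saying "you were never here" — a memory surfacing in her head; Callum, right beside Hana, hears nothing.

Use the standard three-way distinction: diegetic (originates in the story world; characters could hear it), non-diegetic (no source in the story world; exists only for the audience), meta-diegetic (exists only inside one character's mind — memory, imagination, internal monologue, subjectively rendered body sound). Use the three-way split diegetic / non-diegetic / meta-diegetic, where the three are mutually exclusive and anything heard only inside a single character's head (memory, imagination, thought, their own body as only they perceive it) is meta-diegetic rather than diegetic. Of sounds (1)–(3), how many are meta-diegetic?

2

(1) nothing in the forecourt produces it and the characters don't hear it — pure soundtrack → non-diegetic.
Sound (2): remembered music, private to Hana — Callum is oblivious because it isn't in the room, so meta-diegetic.
(3) is meta-diegetic: it's Hana's recollection rendered as sound; the other character can't hear it.
So 2 of the 3 are meta-diegetic: (2), (3).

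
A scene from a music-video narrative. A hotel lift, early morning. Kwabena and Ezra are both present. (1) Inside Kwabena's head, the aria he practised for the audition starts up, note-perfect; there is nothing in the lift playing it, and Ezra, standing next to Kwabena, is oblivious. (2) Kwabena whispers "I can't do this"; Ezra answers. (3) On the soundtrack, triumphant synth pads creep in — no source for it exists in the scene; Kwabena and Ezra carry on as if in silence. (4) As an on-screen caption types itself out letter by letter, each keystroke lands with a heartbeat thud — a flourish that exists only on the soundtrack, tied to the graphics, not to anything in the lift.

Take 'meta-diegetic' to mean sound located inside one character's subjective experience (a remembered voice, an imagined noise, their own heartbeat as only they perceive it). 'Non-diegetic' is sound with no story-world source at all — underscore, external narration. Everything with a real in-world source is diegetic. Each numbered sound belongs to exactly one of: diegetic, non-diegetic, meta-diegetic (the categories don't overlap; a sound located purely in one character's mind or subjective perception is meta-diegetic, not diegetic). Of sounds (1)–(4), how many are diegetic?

1

Sound (1): it lives in Kwabena's subjectivity, not in the lift, so meta-diegetic.
(2) is diegetic: Kwabena is a character speaking aloud in the scene.
(3) is non-diegetic: score with no on-screen or off-screen source; it exists for the audience alone.
Sound (4): the caption isn't part of the story world, so neither is the sound tied to it, so non-diegetic.
Diegetic: (2) — that's 1.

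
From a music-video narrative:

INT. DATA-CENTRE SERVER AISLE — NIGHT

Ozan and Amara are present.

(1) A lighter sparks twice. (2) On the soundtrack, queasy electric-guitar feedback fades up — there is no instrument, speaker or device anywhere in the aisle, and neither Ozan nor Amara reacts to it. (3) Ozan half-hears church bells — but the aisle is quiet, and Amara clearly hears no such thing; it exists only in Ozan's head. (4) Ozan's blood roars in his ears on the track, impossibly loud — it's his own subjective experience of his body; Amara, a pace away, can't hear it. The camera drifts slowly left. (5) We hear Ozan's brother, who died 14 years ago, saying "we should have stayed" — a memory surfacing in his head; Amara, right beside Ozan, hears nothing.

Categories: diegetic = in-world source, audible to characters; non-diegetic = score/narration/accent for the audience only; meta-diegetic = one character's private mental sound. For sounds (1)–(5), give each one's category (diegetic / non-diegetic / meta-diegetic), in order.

diegetic, non-diegetic, meta-diegetic, meta-diegetic, meta-diegetic

Sound (1): an in-world source (a lighter); characters could hear it, so diegetic.
(2) it has no source in the story world and no character can hear it — it's underscore → non-diegetic.
(3) is meta-diegetic: Ozan alone 'hears' it — an imagined sound, not present in the space.
(4) a subjective body sound — Ozan's private perception, inaudible to Amara → meta-diegetic.
(5) the voice is a memory playing only inside Ozan's mind; Amara can't hear it → meta-diegetic.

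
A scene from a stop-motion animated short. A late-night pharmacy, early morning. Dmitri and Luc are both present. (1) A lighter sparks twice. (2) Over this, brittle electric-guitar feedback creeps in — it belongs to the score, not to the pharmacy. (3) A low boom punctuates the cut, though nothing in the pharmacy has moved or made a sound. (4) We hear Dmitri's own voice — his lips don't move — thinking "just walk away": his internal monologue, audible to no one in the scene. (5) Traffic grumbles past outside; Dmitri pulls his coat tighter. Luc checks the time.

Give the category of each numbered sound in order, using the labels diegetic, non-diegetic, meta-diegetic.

(1) an in-world source (a lighter); characters could hear it → diegetic.
Sound (2): score with no on-screen or off-screen source; it exists for the audience alone, so non-diegetic.
Sound (3): an editorial stinger — it belongs to the cut, not the story world, so non-diegetic.
Sound (4): internal monologue — inside Dmitri's mind, not spoken into the scene, so meta-diegetic.
Sound (5): traffic is part of the location's real environment, so diegetic.

diegetic, non-diegetic, non-diegetic, meta-diegetic, diegetic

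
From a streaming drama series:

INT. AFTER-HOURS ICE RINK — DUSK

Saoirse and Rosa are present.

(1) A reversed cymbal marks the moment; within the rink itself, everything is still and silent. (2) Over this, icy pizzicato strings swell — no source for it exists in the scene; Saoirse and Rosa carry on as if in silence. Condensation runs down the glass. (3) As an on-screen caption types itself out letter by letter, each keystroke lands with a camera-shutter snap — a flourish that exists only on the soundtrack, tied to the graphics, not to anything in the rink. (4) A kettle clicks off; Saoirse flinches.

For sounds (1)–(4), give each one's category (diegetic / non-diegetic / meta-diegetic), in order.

non-diegetic, non-diegetic, non-diegetic, diegetic

(1) it's a sound-design accent with no in-world source; no one in the scene can hear it → non-diegetic.
Sound (2): it has no source in the story world and no character can hear it — it's underscore, so non-diegetic.
(3) is non-diegetic: sound married to a title/caption — outside the diegesis by definition.
Sound (4): a kettle is a real object/event in the scene's world, so diegetic.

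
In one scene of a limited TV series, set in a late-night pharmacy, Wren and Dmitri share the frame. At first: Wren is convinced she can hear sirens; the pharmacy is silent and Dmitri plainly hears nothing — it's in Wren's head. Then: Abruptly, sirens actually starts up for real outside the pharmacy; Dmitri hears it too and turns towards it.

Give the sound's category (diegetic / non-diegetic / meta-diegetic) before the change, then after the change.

meta-diegetic, diegetic

Before the change: only Wren 'hears' it — imagined, in her mind → meta-diegetic.
After the change: now there's a real external source and Dmitri hears it too — in the story world → diegetic.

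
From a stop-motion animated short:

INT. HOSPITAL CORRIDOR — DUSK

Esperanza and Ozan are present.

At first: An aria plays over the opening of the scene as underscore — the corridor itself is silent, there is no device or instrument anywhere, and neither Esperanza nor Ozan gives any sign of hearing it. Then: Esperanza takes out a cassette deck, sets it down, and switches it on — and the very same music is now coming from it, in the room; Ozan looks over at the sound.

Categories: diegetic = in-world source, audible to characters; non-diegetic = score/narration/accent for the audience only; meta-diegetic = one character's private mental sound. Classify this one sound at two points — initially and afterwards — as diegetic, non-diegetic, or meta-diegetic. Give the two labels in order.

non-diegetic, diegetic

Initially: no in-world source exists and no character can hear it — underscore → non-diegetic.
Afterwards: a cassette deck is now a real source in the story world and the characters hear it → diegetic.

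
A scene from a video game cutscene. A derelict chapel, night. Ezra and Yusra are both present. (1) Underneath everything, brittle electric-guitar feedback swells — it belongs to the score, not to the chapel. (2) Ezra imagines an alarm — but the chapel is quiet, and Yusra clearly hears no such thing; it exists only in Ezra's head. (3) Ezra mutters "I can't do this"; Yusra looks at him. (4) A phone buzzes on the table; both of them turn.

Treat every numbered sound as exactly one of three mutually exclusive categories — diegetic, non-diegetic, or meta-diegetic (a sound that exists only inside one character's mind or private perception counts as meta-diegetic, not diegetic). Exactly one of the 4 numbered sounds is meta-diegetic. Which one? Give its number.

(1) is non-diegetic: nothing in the chapel produces it and the characters don't hear it — pure soundtrack.
(2) is meta-diegetic: Ezra alone 'hears' it — an imagined sound, not present in the space.
Sound (3): on-screen dialogue — Ezra speaks and Yusra is there to hear, so diegetic.
(4) is diegetic: an in-world source (a phone); characters could hear it.
Only (2) is meta-diegetic.

2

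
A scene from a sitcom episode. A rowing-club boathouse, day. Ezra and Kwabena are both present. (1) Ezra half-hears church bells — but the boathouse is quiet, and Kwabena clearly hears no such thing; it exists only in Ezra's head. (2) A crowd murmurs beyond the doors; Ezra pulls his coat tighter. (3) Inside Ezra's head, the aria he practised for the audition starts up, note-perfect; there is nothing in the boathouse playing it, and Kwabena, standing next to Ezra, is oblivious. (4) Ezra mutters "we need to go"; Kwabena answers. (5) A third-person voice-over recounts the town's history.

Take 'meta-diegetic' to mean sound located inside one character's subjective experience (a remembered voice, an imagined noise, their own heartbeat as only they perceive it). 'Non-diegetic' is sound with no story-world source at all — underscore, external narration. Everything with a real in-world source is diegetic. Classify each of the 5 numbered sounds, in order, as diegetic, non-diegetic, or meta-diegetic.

meta-diegetic, diegetic, meta-diegetic, diegetic, non-diegetic

Sound (1): subjective to Ezra: the boathouse is silent and Kwabena hears nothing, so meta-diegetic.
(2) a crowd is part of the location's real environment → diegetic.
(3) is meta-diegetic: the music is a memory playing inside Ezra's mind alone; no real-world source, Kwabena can't hear it.
(4) is diegetic: Ezra is a character speaking aloud in the scene.
(5) commentary laid over the scene from outside the fiction → non-diegetic.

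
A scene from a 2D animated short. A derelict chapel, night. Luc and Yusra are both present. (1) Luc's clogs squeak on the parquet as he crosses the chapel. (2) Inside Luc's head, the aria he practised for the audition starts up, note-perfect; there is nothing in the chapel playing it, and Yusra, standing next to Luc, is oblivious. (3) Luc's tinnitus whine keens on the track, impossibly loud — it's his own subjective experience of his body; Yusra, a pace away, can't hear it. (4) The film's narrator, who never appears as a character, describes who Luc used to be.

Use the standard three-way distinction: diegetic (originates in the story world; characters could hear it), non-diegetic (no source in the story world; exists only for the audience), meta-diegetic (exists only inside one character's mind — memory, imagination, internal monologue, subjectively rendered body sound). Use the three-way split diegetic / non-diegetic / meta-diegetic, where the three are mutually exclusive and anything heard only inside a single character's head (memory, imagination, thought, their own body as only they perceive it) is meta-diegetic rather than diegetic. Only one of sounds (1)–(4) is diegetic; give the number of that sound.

1

Sound (1): it's the physical sound of Luc moving in the space, so diegetic.
(2) is meta-diegetic: the music is a memory playing inside Luc's mind alone; no real-world source, Yusra can't hear it.
Sound (3): point-of-audition from inside Luc's body; not a sound in the room, so meta-diegetic.
Sound (4): commentary laid over the scene from outside the fiction, so non-diegetic.
Only (1) is diegetic.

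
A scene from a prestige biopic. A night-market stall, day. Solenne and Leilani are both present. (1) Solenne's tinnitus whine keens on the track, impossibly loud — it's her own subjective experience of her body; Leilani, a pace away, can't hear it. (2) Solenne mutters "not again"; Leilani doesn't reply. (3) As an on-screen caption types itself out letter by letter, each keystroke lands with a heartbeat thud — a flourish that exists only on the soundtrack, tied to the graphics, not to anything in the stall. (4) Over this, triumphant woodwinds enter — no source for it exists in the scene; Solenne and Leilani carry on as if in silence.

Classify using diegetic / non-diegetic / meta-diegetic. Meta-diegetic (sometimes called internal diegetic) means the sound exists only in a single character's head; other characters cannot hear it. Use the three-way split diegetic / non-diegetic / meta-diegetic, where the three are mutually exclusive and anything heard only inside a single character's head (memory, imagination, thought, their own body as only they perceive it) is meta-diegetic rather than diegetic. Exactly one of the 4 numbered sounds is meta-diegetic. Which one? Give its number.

(1) a subjective body sound — Solenne's private perception, inaudible to Leilani → meta-diegetic.
(2) is diegetic: Solenne is a character speaking aloud in the scene.
(3) is non-diegetic: sound married to a title/caption — outside the diegesis by definition.
(4) it has no source in the story world and no character can hear it — it's underscore → non-diegetic.
Only (1) is meta-diegetic.

1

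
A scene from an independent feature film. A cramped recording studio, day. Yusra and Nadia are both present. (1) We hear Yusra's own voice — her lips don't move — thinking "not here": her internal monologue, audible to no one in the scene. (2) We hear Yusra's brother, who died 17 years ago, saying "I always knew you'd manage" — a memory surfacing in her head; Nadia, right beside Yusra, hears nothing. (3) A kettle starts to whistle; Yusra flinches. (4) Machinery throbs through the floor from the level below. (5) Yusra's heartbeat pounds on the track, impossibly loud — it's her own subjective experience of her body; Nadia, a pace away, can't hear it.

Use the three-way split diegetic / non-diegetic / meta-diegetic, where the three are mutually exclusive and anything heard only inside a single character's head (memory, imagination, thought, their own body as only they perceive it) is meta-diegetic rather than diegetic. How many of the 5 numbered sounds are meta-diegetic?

3

(1) is meta-diegetic: it's Yusra's unspoken thought, heard only by the audience via her subjectivity.
Sound (2): the voice is a memory playing only inside Yusra's mind; Nadia can't hear it, so meta-diegetic.
(3) is diegetic: a kettle is a real object/event in the scene's world.
Sound (4): machinery is part of the location's real environment, so diegetic.
(5) is meta-diegetic: it's Yusra's internal bodily sensation rendered as sound; only Yusra 'hears' it.
So 3 of the 5 are meta-diegetic: (1), (2), (5).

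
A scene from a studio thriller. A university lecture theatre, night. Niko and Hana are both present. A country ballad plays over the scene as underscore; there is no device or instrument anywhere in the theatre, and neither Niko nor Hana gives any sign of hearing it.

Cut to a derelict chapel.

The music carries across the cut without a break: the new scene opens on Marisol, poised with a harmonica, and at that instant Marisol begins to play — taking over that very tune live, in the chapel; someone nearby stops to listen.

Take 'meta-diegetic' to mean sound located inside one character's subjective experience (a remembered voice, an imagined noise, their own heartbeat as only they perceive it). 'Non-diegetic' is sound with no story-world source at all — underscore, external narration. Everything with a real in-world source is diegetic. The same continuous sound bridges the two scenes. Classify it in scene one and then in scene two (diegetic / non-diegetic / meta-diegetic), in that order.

Scene one: there's no in-world source anywhere and no character hears it — underscore for the audience only → non-diegetic.
Scene two: from the moment Marisol starts playing, the tune is being performed on a harmonica inside the story world and another character hears it → diegetic.

non-diegetic, diegetic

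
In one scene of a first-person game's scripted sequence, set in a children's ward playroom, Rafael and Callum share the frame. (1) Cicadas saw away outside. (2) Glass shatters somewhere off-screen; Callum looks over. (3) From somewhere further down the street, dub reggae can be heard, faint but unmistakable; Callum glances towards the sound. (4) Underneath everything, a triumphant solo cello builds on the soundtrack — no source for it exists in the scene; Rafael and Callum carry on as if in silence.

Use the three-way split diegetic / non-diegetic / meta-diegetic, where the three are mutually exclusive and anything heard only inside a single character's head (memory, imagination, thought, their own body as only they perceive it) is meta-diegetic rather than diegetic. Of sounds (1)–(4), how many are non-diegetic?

(1) is diegetic: it's the actual ambient sound of the location.
(2) is diegetic: glass is a real object/event in the scene's world.
(3) is diegetic: off-screen diegetic: the source is out of frame but still in the story's space.
(4) is non-diegetic: score with no on-screen or off-screen source; it exists for the audience alone.
So 1 of the 4 is non-diegetic: (4).

1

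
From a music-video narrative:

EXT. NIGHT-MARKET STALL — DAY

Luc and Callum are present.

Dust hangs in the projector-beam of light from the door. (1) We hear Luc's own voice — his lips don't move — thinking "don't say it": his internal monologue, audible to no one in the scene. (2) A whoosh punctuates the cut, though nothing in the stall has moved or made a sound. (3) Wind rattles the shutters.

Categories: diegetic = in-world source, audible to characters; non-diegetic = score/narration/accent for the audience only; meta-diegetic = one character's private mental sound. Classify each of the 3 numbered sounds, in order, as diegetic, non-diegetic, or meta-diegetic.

Sound (1): internal monologue — inside Luc's mind, not spoken into the scene, so meta-diegetic.
Sound (2): it's a sound-design accent with no in-world source; no one in the scene can hear it, so non-diegetic.
(3) wind is part of the location's real environment → diegetic.

meta-diegetic, non-diegetic, diegetic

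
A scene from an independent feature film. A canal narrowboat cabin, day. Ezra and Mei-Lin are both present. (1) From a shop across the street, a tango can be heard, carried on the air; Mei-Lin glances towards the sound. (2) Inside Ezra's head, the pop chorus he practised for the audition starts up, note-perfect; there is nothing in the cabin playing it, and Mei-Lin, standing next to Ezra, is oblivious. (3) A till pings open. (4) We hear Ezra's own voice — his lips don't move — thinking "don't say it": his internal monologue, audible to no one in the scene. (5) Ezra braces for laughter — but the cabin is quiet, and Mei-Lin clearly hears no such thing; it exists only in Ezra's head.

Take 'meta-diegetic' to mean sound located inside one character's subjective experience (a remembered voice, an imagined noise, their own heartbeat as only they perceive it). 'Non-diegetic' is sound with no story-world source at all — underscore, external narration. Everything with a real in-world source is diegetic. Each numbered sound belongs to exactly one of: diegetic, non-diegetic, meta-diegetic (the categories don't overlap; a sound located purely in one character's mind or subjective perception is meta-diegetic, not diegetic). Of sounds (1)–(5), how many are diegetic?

2

(1) it's coming from a shop across the street — a location within the story world — and Mei-Lin reacts → diegetic.
Sound (2): the music is a memory playing inside Ezra's mind alone; no real-world source, Mei-Lin can't hear it, so meta-diegetic.
(3) the sound comes from a till physically present in the location → diegetic.
(4) is meta-diegetic: it's Ezra's unspoken thought, heard only by the audience via his subjectivity.
Sound (5): subjective to Ezra: the cabin is silent and Mei-Lin hears nothing, so meta-diegetic.
Diegetic: (1), (3) — that's 2.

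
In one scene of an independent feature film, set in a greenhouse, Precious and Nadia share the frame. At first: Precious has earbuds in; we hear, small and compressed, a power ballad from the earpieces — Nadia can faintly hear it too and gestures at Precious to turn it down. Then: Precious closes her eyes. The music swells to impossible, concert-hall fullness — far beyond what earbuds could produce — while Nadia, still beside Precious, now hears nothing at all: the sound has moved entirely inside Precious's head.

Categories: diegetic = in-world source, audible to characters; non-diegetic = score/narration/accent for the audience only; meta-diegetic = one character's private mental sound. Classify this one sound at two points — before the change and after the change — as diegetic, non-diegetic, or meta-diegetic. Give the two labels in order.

diegetic, meta-diegetic

Before the change: the earbuds are a physical source both characters can hear → diegetic.
After the change: the music now exists only as Precious's subjective experience; Nadia can no longer hear it → meta-diegetic.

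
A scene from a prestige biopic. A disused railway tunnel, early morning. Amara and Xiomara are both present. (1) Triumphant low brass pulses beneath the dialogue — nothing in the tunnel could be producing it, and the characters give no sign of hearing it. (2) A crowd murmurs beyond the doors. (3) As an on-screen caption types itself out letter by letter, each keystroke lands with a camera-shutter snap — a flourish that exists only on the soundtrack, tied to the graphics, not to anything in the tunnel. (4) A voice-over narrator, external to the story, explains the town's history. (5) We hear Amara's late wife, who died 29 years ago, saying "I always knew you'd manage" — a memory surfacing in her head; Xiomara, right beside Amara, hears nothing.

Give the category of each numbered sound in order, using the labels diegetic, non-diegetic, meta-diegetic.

non-diegetic, diegetic, non-diegetic, non-diegetic, meta-diegetic

(1) is non-diegetic: score with no on-screen or off-screen source; it exists for the audience alone.
(2) it's the actual ambient sound of the location → diegetic.
(3) the caption isn't part of the story world, so neither is the sound tied to it → non-diegetic.
(4) is non-diegetic: commentary laid over the scene from outside the fiction.
(5) a remembered line, private to Amara — not present in the room, not audible to Xiomara → meta-diegetic.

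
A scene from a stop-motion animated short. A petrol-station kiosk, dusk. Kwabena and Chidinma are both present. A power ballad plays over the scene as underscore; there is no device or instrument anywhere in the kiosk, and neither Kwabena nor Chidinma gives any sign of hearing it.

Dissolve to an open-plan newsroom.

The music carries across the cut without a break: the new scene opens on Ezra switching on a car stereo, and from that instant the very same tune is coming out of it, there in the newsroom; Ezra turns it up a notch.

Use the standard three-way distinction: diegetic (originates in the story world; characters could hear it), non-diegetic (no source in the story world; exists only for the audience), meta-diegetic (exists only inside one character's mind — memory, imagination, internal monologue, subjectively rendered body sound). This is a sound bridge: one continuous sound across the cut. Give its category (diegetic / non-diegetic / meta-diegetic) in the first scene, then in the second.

non-diegetic, diegetic

Scene one: there's no in-world source anywhere and no character hears it — underscore for the audience only → non-diegetic.
Scene two: once Ezra turns on a car stereo, the music has a real source in the story world and Ezra reacts to it → diegetic.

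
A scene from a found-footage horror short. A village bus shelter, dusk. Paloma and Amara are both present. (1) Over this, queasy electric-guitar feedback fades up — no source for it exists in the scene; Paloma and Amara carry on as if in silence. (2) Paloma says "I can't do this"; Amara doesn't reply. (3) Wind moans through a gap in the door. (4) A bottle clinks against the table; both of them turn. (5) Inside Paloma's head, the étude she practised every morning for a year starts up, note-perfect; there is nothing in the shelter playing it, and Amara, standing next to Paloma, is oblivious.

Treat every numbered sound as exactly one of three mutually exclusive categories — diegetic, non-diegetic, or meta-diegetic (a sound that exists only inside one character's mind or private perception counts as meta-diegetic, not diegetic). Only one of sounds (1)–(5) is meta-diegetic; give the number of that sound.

5

(1) nothing in the shelter produces it and the characters don't hear it — pure soundtrack → non-diegetic.
(2) on-screen dialogue — Paloma speaks and Amara is there to hear → diegetic.
Sound (3): ambient/room sound belonging to the story's physical space, so diegetic.
Sound (4): an in-world source (a bottle); characters could hear it, so diegetic.
(5) it lives in Paloma's subjectivity, not in the shelter → meta-diegetic.
Only (5) is meta-diegetic.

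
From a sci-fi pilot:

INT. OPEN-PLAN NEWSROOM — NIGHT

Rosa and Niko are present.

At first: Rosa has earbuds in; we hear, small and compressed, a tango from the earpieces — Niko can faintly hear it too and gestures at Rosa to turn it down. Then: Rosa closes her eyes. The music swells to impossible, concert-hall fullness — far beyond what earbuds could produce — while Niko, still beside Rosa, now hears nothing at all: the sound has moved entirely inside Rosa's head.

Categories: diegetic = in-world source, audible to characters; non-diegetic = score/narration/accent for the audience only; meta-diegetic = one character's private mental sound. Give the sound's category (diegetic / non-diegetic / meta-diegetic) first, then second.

First: the earbuds are a physical source both characters can hear → diegetic.
Second: the music now exists only as Rosa's subjective experience; Niko can no longer hear it → meta-diegetic.

diegetic, meta-diegetic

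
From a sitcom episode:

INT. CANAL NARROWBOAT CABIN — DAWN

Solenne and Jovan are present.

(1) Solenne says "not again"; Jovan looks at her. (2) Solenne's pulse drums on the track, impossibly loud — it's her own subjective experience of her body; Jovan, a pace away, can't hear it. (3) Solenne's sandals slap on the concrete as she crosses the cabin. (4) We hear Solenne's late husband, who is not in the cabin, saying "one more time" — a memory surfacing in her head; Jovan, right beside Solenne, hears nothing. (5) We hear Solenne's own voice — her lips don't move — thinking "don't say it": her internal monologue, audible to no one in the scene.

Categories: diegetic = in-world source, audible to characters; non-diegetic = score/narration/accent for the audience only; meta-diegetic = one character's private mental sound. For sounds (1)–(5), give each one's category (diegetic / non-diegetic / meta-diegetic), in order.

diegetic, meta-diegetic, diegetic, meta-diegetic, meta-diegetic

(1) spoken by a character present in the story world → diegetic.
(2) it's Solenne's internal bodily sensation rendered as sound; only Solenne 'hears' it → meta-diegetic.
(3) Solenne's footsteps are produced in the story world → diegetic.
(4) the voice is a memory playing only inside Solenne's mind; Jovan can't hear it → meta-diegetic.
Sound (5): internal monologue — inside Solenne's mind, not spoken into the scene, so meta-diegetic.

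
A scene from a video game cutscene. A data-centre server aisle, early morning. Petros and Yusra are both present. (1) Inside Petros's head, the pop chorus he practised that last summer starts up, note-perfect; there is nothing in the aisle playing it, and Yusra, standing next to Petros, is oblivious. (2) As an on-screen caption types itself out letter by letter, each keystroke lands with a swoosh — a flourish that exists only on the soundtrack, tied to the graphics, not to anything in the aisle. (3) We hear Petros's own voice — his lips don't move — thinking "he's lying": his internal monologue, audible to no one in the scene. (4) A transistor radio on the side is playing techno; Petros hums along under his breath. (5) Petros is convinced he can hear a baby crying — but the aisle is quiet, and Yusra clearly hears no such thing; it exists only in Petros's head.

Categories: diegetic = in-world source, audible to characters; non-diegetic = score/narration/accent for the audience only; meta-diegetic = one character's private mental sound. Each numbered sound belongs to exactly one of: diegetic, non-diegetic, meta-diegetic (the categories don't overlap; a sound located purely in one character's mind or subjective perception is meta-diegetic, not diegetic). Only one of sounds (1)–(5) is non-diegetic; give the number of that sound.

(1) it lives in Petros's subjectivity, not in the aisle → meta-diegetic.
Sound (2): it accompanies on-screen graphics, not anything inside the story world, so non-diegetic.
(3) is meta-diegetic: internal monologue — inside Petros's mind, not spoken into the scene.
(4) the music comes from an on-screen device that Petros responds to → diegetic.
Sound (5): Petros alone 'hears' it — an imagined sound, not present in the space, so meta-diegetic.
Only (2) is non-diegetic.

2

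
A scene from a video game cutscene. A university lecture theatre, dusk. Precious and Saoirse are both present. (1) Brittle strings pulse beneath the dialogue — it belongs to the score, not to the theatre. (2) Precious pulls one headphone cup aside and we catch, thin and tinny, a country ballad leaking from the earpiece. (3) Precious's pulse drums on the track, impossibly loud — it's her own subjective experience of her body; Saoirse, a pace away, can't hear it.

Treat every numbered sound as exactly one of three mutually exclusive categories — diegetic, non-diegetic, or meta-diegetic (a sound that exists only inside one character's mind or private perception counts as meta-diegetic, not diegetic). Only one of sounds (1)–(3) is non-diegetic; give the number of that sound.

(1) score with no on-screen or off-screen source; it exists for the audience alone → non-diegetic.
(2) the headphones are an on-screen source → diegetic.
Sound (3): a subjective body sound — Precious's private perception, inaudible to Saoirse, so meta-diegetic.
Only (1) is non-diegetic.

1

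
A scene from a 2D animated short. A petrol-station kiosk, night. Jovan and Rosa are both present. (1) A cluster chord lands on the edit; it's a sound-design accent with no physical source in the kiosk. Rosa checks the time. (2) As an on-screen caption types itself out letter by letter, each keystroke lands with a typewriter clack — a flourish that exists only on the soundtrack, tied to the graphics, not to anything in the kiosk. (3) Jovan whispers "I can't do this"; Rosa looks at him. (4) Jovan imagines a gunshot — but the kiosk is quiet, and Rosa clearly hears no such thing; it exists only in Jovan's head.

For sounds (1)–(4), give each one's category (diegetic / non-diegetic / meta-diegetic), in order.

non-diegetic, non-diegetic, diegetic, meta-diegetic

(1) is non-diegetic: it's a sound-design accent with no in-world source; no one in the scene can hear it.
(2) it accompanies on-screen graphics, not anything inside the story world → non-diegetic.
(3) is diegetic: Jovan is a character speaking aloud in the scene.
(4) the sound is imagined by Jovan; nothing in the story world is producing it and Rosa can't hear it → meta-diegetic.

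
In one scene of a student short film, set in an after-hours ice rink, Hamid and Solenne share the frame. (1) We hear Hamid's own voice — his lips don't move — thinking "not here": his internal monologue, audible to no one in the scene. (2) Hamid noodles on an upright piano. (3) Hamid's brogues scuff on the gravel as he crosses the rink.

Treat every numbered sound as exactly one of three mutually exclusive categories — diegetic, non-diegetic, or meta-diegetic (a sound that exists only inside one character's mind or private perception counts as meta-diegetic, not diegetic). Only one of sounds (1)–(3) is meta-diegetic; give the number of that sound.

(1) is meta-diegetic: Hamid's thought-voice: a private mental sound no other character can hear.
Sound (2): a character is playing an upright piano on screen, so diegetic.
Sound (3): a character's body making contact with the set — an in-world sound, so diegetic.
Only (1) is meta-diegetic.

1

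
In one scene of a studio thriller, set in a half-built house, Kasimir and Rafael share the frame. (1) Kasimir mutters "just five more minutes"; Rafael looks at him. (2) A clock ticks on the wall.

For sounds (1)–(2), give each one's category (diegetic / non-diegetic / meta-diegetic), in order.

diegetic, diegetic

(1) is diegetic: Kasimir is a character speaking aloud in the scene.
Sound (2): an in-world source (a clock); characters could hear it, so diegetic.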